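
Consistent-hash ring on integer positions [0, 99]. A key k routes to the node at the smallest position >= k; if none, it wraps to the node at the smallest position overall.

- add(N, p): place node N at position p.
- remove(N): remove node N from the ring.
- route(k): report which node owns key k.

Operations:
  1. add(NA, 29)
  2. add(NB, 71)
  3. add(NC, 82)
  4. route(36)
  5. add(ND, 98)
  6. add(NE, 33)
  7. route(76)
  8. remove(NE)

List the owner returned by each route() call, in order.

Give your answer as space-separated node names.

Answer: NB NC

Derivation:
Op 1: add NA@29 -> ring=[29:NA]
Op 2: add NB@71 -> ring=[29:NA,71:NB]
Op 3: add NC@82 -> ring=[29:NA,71:NB,82:NC]
Op 4: route key 36: smallest pos >= 36 is 71 -> NB
Op 5: add ND@98 -> ring=[29:NA,71:NB,82:NC,98:ND]
Op 6: add NE@33 -> ring=[29:NA,33:NE,71:NB,82:NC,98:ND]
Op 7: route key 76: smallest pos >= 76 is 82 -> NC
Op 8: remove NE -> ring=[29:NA,71:NB,82:NC,98:ND]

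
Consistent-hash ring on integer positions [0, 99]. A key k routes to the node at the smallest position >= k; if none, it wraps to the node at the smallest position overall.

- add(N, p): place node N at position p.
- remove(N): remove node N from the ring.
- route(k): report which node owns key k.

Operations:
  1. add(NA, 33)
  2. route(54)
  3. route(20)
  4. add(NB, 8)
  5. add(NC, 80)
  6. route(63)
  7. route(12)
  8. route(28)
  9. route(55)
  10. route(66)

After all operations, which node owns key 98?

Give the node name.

Op 1: add NA@33 -> ring=[33:NA]
Op 2: route key 54: none >= 54, wrap to smallest pos 33 -> NA
Op 3: route key 20: smallest pos >= 20 is 33 -> NA
Op 4: add NB@8 -> ring=[8:NB,33:NA]
Op 5: add NC@80 -> ring=[8:NB,33:NA,80:NC]
Op 6: route key 63: smallest pos >= 63 is 80 -> NC
Op 7: route key 12: smallest pos >= 12 is 33 -> NA
Op 8: route key 28: smallest pos >= 28 is 33 -> NA
Op 9: route key 55: smallest pos >= 55 is 80 -> NC
Op 10: route key 66: smallest pos >= 66 is 80 -> NC
Final route key 98: none >= 98, wrap to smallest pos 8 -> NB

Answer: NB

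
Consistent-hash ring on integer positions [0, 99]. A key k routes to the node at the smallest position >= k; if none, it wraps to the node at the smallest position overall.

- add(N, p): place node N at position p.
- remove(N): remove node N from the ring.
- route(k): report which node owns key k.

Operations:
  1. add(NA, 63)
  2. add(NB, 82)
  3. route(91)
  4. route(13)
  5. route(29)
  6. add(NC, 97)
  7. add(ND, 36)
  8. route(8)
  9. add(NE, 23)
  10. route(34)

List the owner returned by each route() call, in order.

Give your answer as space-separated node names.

Answer: NA NA NA ND ND

Derivation:
Op 1: add NA@63 -> ring=[63:NA]
Op 2: add NB@82 -> ring=[63:NA,82:NB]
Op 3: route key 91: none >= 91, wrap to smallest pos 63 -> NA
Op 4: route key 13: smallest pos >= 13 is 63 -> NA
Op 5: route key 29: smallest pos >= 29 is 63 -> NA
Op 6: add NC@97 -> ring=[63:NA,82:NB,97:NC]
Op 7: add ND@36 -> ring=[36:ND,63:NA,82:NB,97:NC]
Op 8: route key 8: smallest pos >= 8 is 36 -> ND
Op 9: add NE@23 -> ring=[23:NE,36:ND,63:NA,82:NB,97:NC]
Op 10: route key 34: smallest pos >= 34 is 36 -> ND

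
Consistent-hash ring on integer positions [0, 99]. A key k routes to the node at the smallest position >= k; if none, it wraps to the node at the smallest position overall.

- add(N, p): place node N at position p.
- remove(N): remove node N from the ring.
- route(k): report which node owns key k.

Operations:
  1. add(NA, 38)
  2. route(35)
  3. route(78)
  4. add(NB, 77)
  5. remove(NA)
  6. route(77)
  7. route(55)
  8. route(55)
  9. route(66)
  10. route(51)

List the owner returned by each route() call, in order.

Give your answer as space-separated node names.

Op 1: add NA@38 -> ring=[38:NA]
Op 2: route key 35: smallest pos >= 35 is 38 -> NA
Op 3: route key 78: none >= 78, wrap to smallest pos 38 -> NA
Op 4: add NB@77 -> ring=[38:NA,77:NB]
Op 5: remove NA -> ring=[77:NB]
Op 6: route key 77: smallest pos >= 77 is 77 -> NB
Op 7: route key 55: smallest pos >= 55 is 77 -> NB
Op 8: route key 55: smallest pos >= 55 is 77 -> NB
Op 9: route key 66: smallest pos >= 66 is 77 -> NB
Op 10: route key 51: smallest pos >= 51 is 77 -> NB

Answer: NA NA NB NB NB NB NB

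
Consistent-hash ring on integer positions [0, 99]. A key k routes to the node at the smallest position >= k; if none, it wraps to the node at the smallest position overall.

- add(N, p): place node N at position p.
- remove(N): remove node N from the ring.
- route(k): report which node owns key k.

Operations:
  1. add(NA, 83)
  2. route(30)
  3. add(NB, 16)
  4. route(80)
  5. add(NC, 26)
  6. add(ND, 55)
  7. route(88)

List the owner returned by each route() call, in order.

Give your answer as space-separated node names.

Op 1: add NA@83 -> ring=[83:NA]
Op 2: route key 30: smallest pos >= 30 is 83 -> NA
Op 3: add NB@16 -> ring=[16:NB,83:NA]
Op 4: route key 80: smallest pos >= 80 is 83 -> NA
Op 5: add NC@26 -> ring=[16:NB,26:NC,83:NA]
Op 6: add ND@55 -> ring=[16:NB,26:NC,55:ND,83:NA]
Op 7: route key 88: none >= 88, wrap to smallest pos 16 -> NB

Answer: NA NA NB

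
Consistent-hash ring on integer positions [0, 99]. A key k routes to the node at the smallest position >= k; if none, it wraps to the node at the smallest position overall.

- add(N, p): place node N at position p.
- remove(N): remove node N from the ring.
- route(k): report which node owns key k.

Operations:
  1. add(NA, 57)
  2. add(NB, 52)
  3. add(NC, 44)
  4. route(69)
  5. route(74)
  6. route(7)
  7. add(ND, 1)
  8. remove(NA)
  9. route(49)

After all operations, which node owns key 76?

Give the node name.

Op 1: add NA@57 -> ring=[57:NA]
Op 2: add NB@52 -> ring=[52:NB,57:NA]
Op 3: add NC@44 -> ring=[44:NC,52:NB,57:NA]
Op 4: route key 69: none >= 69, wrap to smallest pos 44 -> NC
Op 5: route key 74: none >= 74, wrap to smallest pos 44 -> NC
Op 6: route key 7: smallest pos >= 7 is 44 -> NC
Op 7: add ND@1 -> ring=[1:ND,44:NC,52:NB,57:NA]
Op 8: remove NA -> ring=[1:ND,44:NC,52:NB]
Op 9: route key 49: smallest pos >= 49 is 52 -> NB
Final route key 76: none >= 76, wrap to smallest pos 1 -> ND

Answer: ND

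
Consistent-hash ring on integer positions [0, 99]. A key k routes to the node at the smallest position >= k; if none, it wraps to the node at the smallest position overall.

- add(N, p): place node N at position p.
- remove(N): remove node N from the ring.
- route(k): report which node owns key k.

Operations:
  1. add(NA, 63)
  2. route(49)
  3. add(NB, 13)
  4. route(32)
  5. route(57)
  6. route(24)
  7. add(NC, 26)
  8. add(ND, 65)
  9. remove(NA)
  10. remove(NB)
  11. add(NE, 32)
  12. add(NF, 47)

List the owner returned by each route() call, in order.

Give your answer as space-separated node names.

Answer: NA NA NA NA

Derivation:
Op 1: add NA@63 -> ring=[63:NA]
Op 2: route key 49: smallest pos >= 49 is 63 -> NA
Op 3: add NB@13 -> ring=[13:NB,63:NA]
Op 4: route key 32: smallest pos >= 32 is 63 -> NA
Op 5: route key 57: smallest pos >= 57 is 63 -> NA
Op 6: route key 24: smallest pos >= 24 is 63 -> NA
Op 7: add NC@26 -> ring=[13:NB,26:NC,63:NA]
Op 8: add ND@65 -> ring=[13:NB,26:NC,63:NA,65:ND]
Op 9: remove NA -> ring=[13:NB,26:NC,65:ND]
Op 10: remove NB -> ring=[26:NC,65:ND]
Op 11: add NE@32 -> ring=[26:NC,32:NE,65:ND]
Op 12: add NF@47 -> ring=[26:NC,32:NE,47:NF,65:ND]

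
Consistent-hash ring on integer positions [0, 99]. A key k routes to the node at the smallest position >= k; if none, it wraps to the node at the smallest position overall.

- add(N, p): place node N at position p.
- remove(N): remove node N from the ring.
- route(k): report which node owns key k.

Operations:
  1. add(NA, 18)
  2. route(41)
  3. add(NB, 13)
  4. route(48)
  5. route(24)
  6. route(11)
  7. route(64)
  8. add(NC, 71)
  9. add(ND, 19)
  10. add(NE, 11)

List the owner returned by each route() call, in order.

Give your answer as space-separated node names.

Op 1: add NA@18 -> ring=[18:NA]
Op 2: route key 41: none >= 41, wrap to smallest pos 18 -> NA
Op 3: add NB@13 -> ring=[13:NB,18:NA]
Op 4: route key 48: none >= 48, wrap to smallest pos 13 -> NB
Op 5: route key 24: none >= 24, wrap to smallest pos 13 -> NB
Op 6: route key 11: smallest pos >= 11 is 13 -> NB
Op 7: route key 64: none >= 64, wrap to smallest pos 13 -> NB
Op 8: add NC@71 -> ring=[13:NB,18:NA,71:NC]
Op 9: add ND@19 -> ring=[13:NB,18:NA,19:ND,71:NC]
Op 10: add NE@11 -> ring=[11:NE,13:NB,18:NA,19:ND,71:NC]

Answer: NA NB NB NB NB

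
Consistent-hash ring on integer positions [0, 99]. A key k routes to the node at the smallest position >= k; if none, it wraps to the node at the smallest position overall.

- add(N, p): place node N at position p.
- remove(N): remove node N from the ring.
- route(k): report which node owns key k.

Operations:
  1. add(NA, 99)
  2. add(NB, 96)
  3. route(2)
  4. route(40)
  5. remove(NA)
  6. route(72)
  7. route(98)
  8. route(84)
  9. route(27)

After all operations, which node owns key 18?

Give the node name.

Answer: NB

Derivation:
Op 1: add NA@99 -> ring=[99:NA]
Op 2: add NB@96 -> ring=[96:NB,99:NA]
Op 3: route key 2: smallest pos >= 2 is 96 -> NB
Op 4: route key 40: smallest pos >= 40 is 96 -> NB
Op 5: remove NA -> ring=[96:NB]
Op 6: route key 72: smallest pos >= 72 is 96 -> NB
Op 7: route key 98: none >= 98, wrap to smallest pos 96 -> NB
Op 8: route key 84: smallest pos >= 84 is 96 -> NB
Op 9: route key 27: smallest pos >= 27 is 96 -> NB
Final route key 18: smallest pos >= 18 is 96 -> NB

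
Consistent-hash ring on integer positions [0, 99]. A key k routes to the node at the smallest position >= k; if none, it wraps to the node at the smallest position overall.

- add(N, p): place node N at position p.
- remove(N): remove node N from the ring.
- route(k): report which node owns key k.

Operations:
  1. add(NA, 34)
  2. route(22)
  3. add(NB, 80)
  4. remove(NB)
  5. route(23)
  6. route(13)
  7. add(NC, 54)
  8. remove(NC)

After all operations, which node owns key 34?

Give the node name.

Answer: NA

Derivation:
Op 1: add NA@34 -> ring=[34:NA]
Op 2: route key 22: smallest pos >= 22 is 34 -> NA
Op 3: add NB@80 -> ring=[34:NA,80:NB]
Op 4: remove NB -> ring=[34:NA]
Op 5: route key 23: smallest pos >= 23 is 34 -> NA
Op 6: route key 13: smallest pos >= 13 is 34 -> NA
Op 7: add NC@54 -> ring=[34:NA,54:NC]
Op 8: remove NC -> ring=[34:NA]
Final route key 34: smallest pos >= 34 is 34 -> NA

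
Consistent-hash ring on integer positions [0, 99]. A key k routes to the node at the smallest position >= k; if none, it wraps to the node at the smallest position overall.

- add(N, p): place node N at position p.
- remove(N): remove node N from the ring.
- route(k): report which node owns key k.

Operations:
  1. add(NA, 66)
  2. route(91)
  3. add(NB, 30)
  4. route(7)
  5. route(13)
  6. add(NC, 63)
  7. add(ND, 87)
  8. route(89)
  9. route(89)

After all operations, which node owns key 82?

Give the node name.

Op 1: add NA@66 -> ring=[66:NA]
Op 2: route key 91: none >= 91, wrap to smallest pos 66 -> NA
Op 3: add NB@30 -> ring=[30:NB,66:NA]
Op 4: route key 7: smallest pos >= 7 is 30 -> NB
Op 5: route key 13: smallest pos >= 13 is 30 -> NB
Op 6: add NC@63 -> ring=[30:NB,63:NC,66:NA]
Op 7: add ND@87 -> ring=[30:NB,63:NC,66:NA,87:ND]
Op 8: route key 89: none >= 89, wrap to smallest pos 30 -> NB
Op 9: route key 89: none >= 89, wrap to smallest pos 30 -> NB
Final route key 82: smallest pos >= 82 is 87 -> ND

Answer: ND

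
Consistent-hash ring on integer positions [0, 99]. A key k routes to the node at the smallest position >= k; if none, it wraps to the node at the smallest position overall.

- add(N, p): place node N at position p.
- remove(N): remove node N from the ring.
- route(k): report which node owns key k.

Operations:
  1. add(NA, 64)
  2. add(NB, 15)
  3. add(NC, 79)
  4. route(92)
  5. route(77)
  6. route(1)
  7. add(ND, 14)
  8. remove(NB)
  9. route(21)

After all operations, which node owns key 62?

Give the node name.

Answer: NA

Derivation:
Op 1: add NA@64 -> ring=[64:NA]
Op 2: add NB@15 -> ring=[15:NB,64:NA]
Op 3: add NC@79 -> ring=[15:NB,64:NA,79:NC]
Op 4: route key 92: none >= 92, wrap to smallest pos 15 -> NB
Op 5: route key 77: smallest pos >= 77 is 79 -> NC
Op 6: route key 1: smallest pos >= 1 is 15 -> NB
Op 7: add ND@14 -> ring=[14:ND,15:NB,64:NA,79:NC]
Op 8: remove NB -> ring=[14:ND,64:NA,79:NC]
Op 9: route key 21: smallest pos >= 21 is 64 -> NA
Final route key 62: smallest pos >= 62 is 64 -> NA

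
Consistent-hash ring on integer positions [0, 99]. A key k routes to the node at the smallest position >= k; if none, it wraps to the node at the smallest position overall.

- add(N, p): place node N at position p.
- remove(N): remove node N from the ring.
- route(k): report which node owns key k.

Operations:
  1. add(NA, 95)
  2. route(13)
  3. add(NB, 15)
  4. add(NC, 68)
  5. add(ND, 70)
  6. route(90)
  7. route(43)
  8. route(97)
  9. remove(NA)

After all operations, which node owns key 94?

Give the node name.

Op 1: add NA@95 -> ring=[95:NA]
Op 2: route key 13: smallest pos >= 13 is 95 -> NA
Op 3: add NB@15 -> ring=[15:NB,95:NA]
Op 4: add NC@68 -> ring=[15:NB,68:NC,95:NA]
Op 5: add ND@70 -> ring=[15:NB,68:NC,70:ND,95:NA]
Op 6: route key 90: smallest pos >= 90 is 95 -> NA
Op 7: route key 43: smallest pos >= 43 is 68 -> NC
Op 8: route key 97: none >= 97, wrap to smallest pos 15 -> NB
Op 9: remove NA -> ring=[15:NB,68:NC,70:ND]
Final route key 94: none >= 94, wrap to smallest pos 15 -> NB

Answer: NB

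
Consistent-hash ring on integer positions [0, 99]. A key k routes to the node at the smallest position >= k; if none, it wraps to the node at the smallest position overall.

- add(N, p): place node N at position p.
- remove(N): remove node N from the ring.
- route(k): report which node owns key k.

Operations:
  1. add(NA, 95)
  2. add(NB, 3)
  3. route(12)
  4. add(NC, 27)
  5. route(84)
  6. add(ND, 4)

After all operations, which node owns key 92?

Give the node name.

Op 1: add NA@95 -> ring=[95:NA]
Op 2: add NB@3 -> ring=[3:NB,95:NA]
Op 3: route key 12: smallest pos >= 12 is 95 -> NA
Op 4: add NC@27 -> ring=[3:NB,27:NC,95:NA]
Op 5: route key 84: smallest pos >= 84 is 95 -> NA
Op 6: add ND@4 -> ring=[3:NB,4:ND,27:NC,95:NA]
Final route key 92: smallest pos >= 92 is 95 -> NA

Answer: NA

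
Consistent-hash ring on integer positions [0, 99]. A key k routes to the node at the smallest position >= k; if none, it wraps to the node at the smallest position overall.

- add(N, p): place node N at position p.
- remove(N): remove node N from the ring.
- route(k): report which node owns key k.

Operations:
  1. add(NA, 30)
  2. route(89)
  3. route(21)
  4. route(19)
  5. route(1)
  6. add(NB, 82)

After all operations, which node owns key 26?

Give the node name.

Op 1: add NA@30 -> ring=[30:NA]
Op 2: route key 89: none >= 89, wrap to smallest pos 30 -> NA
Op 3: route key 21: smallest pos >= 21 is 30 -> NA
Op 4: route key 19: smallest pos >= 19 is 30 -> NA
Op 5: route key 1: smallest pos >= 1 is 30 -> NA
Op 6: add NB@82 -> ring=[30:NA,82:NB]
Final route key 26: smallest pos >= 26 is 30 -> NA

Answer: NA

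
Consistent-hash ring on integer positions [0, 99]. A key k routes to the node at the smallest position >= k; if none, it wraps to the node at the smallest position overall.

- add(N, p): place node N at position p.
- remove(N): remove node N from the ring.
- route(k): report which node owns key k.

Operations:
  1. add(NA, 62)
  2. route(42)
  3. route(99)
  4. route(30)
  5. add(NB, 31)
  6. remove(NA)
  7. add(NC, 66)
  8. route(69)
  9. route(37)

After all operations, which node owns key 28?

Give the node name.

Answer: NB

Derivation:
Op 1: add NA@62 -> ring=[62:NA]
Op 2: route key 42: smallest pos >= 42 is 62 -> NA
Op 3: route key 99: none >= 99, wrap to smallest pos 62 -> NA
Op 4: route key 30: smallest pos >= 30 is 62 -> NA
Op 5: add NB@31 -> ring=[31:NB,62:NA]
Op 6: remove NA -> ring=[31:NB]
Op 7: add NC@66 -> ring=[31:NB,66:NC]
Op 8: route key 69: none >= 69, wrap to smallest pos 31 -> NB
Op 9: route key 37: smallest pos >= 37 is 66 -> NC
Final route key 28: smallest pos >= 28 is 31 -> NB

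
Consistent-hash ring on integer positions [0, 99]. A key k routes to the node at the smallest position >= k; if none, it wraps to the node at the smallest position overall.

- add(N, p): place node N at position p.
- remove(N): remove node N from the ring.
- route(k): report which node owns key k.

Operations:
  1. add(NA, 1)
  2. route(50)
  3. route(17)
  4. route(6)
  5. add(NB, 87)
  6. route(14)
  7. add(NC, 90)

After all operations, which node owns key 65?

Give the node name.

Answer: NB

Derivation:
Op 1: add NA@1 -> ring=[1:NA]
Op 2: route key 50: none >= 50, wrap to smallest pos 1 -> NA
Op 3: route key 17: none >= 17, wrap to smallest pos 1 -> NA
Op 4: route key 6: none >= 6, wrap to smallest pos 1 -> NA
Op 5: add NB@87 -> ring=[1:NA,87:NB]
Op 6: route key 14: smallest pos >= 14 is 87 -> NB
Op 7: add NC@90 -> ring=[1:NA,87:NB,90:NC]
Final route key 65: smallest pos >= 65 is 87 -> NB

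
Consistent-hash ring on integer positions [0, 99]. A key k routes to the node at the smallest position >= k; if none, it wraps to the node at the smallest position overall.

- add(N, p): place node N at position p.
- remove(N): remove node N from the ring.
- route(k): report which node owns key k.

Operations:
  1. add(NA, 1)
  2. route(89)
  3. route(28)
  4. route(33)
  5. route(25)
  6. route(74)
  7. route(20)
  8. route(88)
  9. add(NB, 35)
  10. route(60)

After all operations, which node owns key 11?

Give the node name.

Op 1: add NA@1 -> ring=[1:NA]
Op 2: route key 89: none >= 89, wrap to smallest pos 1 -> NA
Op 3: route key 28: none >= 28, wrap to smallest pos 1 -> NA
Op 4: route key 33: none >= 33, wrap to smallest pos 1 -> NA
Op 5: route key 25: none >= 25, wrap to smallest pos 1 -> NA
Op 6: route key 74: none >= 74, wrap to smallest pos 1 -> NA
Op 7: route key 20: none >= 20, wrap to smallest pos 1 -> NA
Op 8: route key 88: none >= 88, wrap to smallest pos 1 -> NA
Op 9: add NB@35 -> ring=[1:NA,35:NB]
Op 10: route key 60: none >= 60, wrap to smallest pos 1 -> NA
Final route key 11: smallest pos >= 11 is 35 -> NB

Answer: NB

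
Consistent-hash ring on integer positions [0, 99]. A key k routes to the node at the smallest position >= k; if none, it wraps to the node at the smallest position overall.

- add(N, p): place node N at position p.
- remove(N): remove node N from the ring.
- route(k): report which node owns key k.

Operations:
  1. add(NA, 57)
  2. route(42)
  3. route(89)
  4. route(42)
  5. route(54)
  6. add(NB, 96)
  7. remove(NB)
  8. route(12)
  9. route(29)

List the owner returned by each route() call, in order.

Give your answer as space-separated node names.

Answer: NA NA NA NA NA NA

Derivation:
Op 1: add NA@57 -> ring=[57:NA]
Op 2: route key 42: smallest pos >= 42 is 57 -> NA
Op 3: route key 89: none >= 89, wrap to smallest pos 57 -> NA
Op 4: route key 42: smallest pos >= 42 is 57 -> NA
Op 5: route key 54: smallest pos >= 54 is 57 -> NA
Op 6: add NB@96 -> ring=[57:NA,96:NB]
Op 7: remove NB -> ring=[57:NA]
Op 8: route key 12: smallest pos >= 12 is 57 -> NA
Op 9: route key 29: smallest pos >= 29 is 57 -> NA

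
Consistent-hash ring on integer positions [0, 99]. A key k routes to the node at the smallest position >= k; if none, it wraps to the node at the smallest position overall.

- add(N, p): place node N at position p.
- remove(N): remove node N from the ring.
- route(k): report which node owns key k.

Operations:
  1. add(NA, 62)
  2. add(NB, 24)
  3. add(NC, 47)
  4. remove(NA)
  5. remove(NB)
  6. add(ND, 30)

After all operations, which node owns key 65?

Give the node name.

Answer: ND

Derivation:
Op 1: add NA@62 -> ring=[62:NA]
Op 2: add NB@24 -> ring=[24:NB,62:NA]
Op 3: add NC@47 -> ring=[24:NB,47:NC,62:NA]
Op 4: remove NA -> ring=[24:NB,47:NC]
Op 5: remove NB -> ring=[47:NC]
Op 6: add ND@30 -> ring=[30:ND,47:NC]
Final route key 65: none >= 65, wrap to smallest pos 30 -> ND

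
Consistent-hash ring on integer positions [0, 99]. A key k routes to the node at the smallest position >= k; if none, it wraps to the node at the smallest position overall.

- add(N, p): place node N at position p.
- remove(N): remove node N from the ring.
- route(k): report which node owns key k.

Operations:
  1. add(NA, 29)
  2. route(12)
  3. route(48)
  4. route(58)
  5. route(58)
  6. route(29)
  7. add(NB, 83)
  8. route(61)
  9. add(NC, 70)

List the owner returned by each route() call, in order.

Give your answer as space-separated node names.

Answer: NA NA NA NA NA NB

Derivation:
Op 1: add NA@29 -> ring=[29:NA]
Op 2: route key 12: smallest pos >= 12 is 29 -> NA
Op 3: route key 48: none >= 48, wrap to smallest pos 29 -> NA
Op 4: route key 58: none >= 58, wrap to smallest pos 29 -> NA
Op 5: route key 58: none >= 58, wrap to smallest pos 29 -> NA
Op 6: route key 29: smallest pos >= 29 is 29 -> NA
Op 7: add NB@83 -> ring=[29:NA,83:NB]
Op 8: route key 61: smallest pos >= 61 is 83 -> NB
Op 9: add NC@70 -> ring=[29:NA,70:NC,83:NB]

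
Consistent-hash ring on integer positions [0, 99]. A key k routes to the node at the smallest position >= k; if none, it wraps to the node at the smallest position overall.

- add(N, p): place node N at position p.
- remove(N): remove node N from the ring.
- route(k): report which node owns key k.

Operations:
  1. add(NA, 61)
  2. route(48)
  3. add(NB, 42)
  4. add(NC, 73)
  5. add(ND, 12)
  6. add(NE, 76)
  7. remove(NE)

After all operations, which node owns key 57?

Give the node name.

Answer: NA

Derivation:
Op 1: add NA@61 -> ring=[61:NA]
Op 2: route key 48: smallest pos >= 48 is 61 -> NA
Op 3: add NB@42 -> ring=[42:NB,61:NA]
Op 4: add NC@73 -> ring=[42:NB,61:NA,73:NC]
Op 5: add ND@12 -> ring=[12:ND,42:NB,61:NA,73:NC]
Op 6: add NE@76 -> ring=[12:ND,42:NB,61:NA,73:NC,76:NE]
Op 7: remove NE -> ring=[12:ND,42:NB,61:NA,73:NC]
Final route key 57: smallest pos >= 57 is 61 -> NA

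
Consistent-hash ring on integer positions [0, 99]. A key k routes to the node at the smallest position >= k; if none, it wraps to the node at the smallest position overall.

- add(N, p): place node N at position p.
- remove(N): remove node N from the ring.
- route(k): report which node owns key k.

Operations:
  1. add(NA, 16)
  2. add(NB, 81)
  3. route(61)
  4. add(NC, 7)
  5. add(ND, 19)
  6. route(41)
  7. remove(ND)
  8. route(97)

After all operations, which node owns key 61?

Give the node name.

Answer: NB

Derivation:
Op 1: add NA@16 -> ring=[16:NA]
Op 2: add NB@81 -> ring=[16:NA,81:NB]
Op 3: route key 61: smallest pos >= 61 is 81 -> NB
Op 4: add NC@7 -> ring=[7:NC,16:NA,81:NB]
Op 5: add ND@19 -> ring=[7:NC,16:NA,19:ND,81:NB]
Op 6: route key 41: smallest pos >= 41 is 81 -> NB
Op 7: remove ND -> ring=[7:NC,16:NA,81:NB]
Op 8: route key 97: none >= 97, wrap to smallest pos 7 -> NC
Final route key 61: smallest pos >= 61 is 81 -> NB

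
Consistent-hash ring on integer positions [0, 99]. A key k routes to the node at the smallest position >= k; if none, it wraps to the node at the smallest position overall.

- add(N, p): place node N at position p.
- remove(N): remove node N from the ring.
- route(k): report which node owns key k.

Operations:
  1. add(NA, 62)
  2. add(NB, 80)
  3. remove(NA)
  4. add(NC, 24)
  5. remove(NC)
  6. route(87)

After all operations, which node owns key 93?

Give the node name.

Answer: NB

Derivation:
Op 1: add NA@62 -> ring=[62:NA]
Op 2: add NB@80 -> ring=[62:NA,80:NB]
Op 3: remove NA -> ring=[80:NB]
Op 4: add NC@24 -> ring=[24:NC,80:NB]
Op 5: remove NC -> ring=[80:NB]
Op 6: route key 87: none >= 87, wrap to smallest pos 80 -> NB
Final route key 93: none >= 93, wrap to smallest pos 80 -> NB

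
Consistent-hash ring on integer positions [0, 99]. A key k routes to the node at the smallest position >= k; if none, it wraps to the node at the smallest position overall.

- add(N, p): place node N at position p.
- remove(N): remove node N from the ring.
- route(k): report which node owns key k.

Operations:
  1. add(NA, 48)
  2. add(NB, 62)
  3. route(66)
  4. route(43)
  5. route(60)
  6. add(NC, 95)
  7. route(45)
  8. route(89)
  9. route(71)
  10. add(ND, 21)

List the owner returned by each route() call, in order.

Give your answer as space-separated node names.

Op 1: add NA@48 -> ring=[48:NA]
Op 2: add NB@62 -> ring=[48:NA,62:NB]
Op 3: route key 66: none >= 66, wrap to smallest pos 48 -> NA
Op 4: route key 43: smallest pos >= 43 is 48 -> NA
Op 5: route key 60: smallest pos >= 60 is 62 -> NB
Op 6: add NC@95 -> ring=[48:NA,62:NB,95:NC]
Op 7: route key 45: smallest pos >= 45 is 48 -> NA
Op 8: route key 89: smallest pos >= 89 is 95 -> NC
Op 9: route key 71: smallest pos >= 71 is 95 -> NC
Op 10: add ND@21 -> ring=[21:ND,48:NA,62:NB,95:NC]

Answer: NA NA NB NA NC NC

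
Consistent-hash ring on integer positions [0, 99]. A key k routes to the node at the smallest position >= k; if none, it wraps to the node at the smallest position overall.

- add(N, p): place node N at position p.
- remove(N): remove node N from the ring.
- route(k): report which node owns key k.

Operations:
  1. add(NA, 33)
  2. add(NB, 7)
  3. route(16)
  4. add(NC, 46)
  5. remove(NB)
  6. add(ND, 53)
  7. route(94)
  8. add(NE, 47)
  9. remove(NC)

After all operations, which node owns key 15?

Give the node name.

Op 1: add NA@33 -> ring=[33:NA]
Op 2: add NB@7 -> ring=[7:NB,33:NA]
Op 3: route key 16: smallest pos >= 16 is 33 -> NA
Op 4: add NC@46 -> ring=[7:NB,33:NA,46:NC]
Op 5: remove NB -> ring=[33:NA,46:NC]
Op 6: add ND@53 -> ring=[33:NA,46:NC,53:ND]
Op 7: route key 94: none >= 94, wrap to smallest pos 33 -> NA
Op 8: add NE@47 -> ring=[33:NA,46:NC,47:NE,53:ND]
Op 9: remove NC -> ring=[33:NA,47:NE,53:ND]
Final route key 15: smallest pos >= 15 is 33 -> NA

Answer: NA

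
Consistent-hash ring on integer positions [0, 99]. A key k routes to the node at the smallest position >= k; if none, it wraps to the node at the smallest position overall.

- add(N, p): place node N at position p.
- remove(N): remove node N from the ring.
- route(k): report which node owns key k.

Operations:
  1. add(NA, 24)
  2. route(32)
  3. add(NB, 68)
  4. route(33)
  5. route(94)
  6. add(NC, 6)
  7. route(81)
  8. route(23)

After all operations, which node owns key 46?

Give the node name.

Op 1: add NA@24 -> ring=[24:NA]
Op 2: route key 32: none >= 32, wrap to smallest pos 24 -> NA
Op 3: add NB@68 -> ring=[24:NA,68:NB]
Op 4: route key 33: smallest pos >= 33 is 68 -> NB
Op 5: route key 94: none >= 94, wrap to smallest pos 24 -> NA
Op 6: add NC@6 -> ring=[6:NC,24:NA,68:NB]
Op 7: route key 81: none >= 81, wrap to smallest pos 6 -> NC
Op 8: route key 23: smallest pos >= 23 is 24 -> NA
Final route key 46: smallest pos >= 46 is 68 -> NB

Answer: NB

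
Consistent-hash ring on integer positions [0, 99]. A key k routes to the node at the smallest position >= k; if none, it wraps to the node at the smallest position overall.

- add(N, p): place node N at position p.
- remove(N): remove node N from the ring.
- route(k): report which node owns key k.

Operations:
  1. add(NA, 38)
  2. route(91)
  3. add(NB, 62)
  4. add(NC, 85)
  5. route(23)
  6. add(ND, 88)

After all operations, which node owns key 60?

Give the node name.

Answer: NB

Derivation:
Op 1: add NA@38 -> ring=[38:NA]
Op 2: route key 91: none >= 91, wrap to smallest pos 38 -> NA
Op 3: add NB@62 -> ring=[38:NA,62:NB]
Op 4: add NC@85 -> ring=[38:NA,62:NB,85:NC]
Op 5: route key 23: smallest pos >= 23 is 38 -> NA
Op 6: add ND@88 -> ring=[38:NA,62:NB,85:NC,88:ND]
Final route key 60: smallest pos >= 60 is 62 -> NB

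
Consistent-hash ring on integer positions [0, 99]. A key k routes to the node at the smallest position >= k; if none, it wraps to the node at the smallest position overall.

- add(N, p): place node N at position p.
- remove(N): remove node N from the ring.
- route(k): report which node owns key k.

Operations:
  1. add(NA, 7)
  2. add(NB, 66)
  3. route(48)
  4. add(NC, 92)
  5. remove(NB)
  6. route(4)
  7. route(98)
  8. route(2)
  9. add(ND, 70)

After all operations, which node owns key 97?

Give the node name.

Op 1: add NA@7 -> ring=[7:NA]
Op 2: add NB@66 -> ring=[7:NA,66:NB]
Op 3: route key 48: smallest pos >= 48 is 66 -> NB
Op 4: add NC@92 -> ring=[7:NA,66:NB,92:NC]
Op 5: remove NB -> ring=[7:NA,92:NC]
Op 6: route key 4: smallest pos >= 4 is 7 -> NA
Op 7: route key 98: none >= 98, wrap to smallest pos 7 -> NA
Op 8: route key 2: smallest pos >= 2 is 7 -> NA
Op 9: add ND@70 -> ring=[7:NA,70:ND,92:NC]
Final route key 97: none >= 97, wrap to smallest pos 7 -> NA

Answer: NA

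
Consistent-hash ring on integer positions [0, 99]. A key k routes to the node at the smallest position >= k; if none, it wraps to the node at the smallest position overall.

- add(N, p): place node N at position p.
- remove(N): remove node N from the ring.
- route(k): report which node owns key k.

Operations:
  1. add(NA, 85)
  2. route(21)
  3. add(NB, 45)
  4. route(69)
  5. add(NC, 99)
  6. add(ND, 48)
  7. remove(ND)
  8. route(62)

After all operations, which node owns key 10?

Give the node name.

Answer: NB

Derivation:
Op 1: add NA@85 -> ring=[85:NA]
Op 2: route key 21: smallest pos >= 21 is 85 -> NA
Op 3: add NB@45 -> ring=[45:NB,85:NA]
Op 4: route key 69: smallest pos >= 69 is 85 -> NA
Op 5: add NC@99 -> ring=[45:NB,85:NA,99:NC]
Op 6: add ND@48 -> ring=[45:NB,48:ND,85:NA,99:NC]
Op 7: remove ND -> ring=[45:NB,85:NA,99:NC]
Op 8: route key 62: smallest pos >= 62 is 85 -> NA
Final route key 10: smallest pos >= 10 is 45 -> NB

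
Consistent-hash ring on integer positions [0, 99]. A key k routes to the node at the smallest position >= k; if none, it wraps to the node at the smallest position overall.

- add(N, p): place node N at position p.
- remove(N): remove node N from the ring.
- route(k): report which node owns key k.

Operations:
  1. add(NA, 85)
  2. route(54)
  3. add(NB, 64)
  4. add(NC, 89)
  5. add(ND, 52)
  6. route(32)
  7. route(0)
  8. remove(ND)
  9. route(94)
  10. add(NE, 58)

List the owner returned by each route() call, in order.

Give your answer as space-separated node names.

Op 1: add NA@85 -> ring=[85:NA]
Op 2: route key 54: smallest pos >= 54 is 85 -> NA
Op 3: add NB@64 -> ring=[64:NB,85:NA]
Op 4: add NC@89 -> ring=[64:NB,85:NA,89:NC]
Op 5: add ND@52 -> ring=[52:ND,64:NB,85:NA,89:NC]
Op 6: route key 32: smallest pos >= 32 is 52 -> ND
Op 7: route key 0: smallest pos >= 0 is 52 -> ND
Op 8: remove ND -> ring=[64:NB,85:NA,89:NC]
Op 9: route key 94: none >= 94, wrap to smallest pos 64 -> NB
Op 10: add NE@58 -> ring=[58:NE,64:NB,85:NA,89:NC]

Answer: NA ND ND NB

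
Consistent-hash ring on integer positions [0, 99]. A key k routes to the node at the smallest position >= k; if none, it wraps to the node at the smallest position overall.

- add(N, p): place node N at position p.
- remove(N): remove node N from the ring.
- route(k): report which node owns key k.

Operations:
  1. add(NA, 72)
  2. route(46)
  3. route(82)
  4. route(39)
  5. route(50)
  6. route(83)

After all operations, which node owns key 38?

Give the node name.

Op 1: add NA@72 -> ring=[72:NA]
Op 2: route key 46: smallest pos >= 46 is 72 -> NA
Op 3: route key 82: none >= 82, wrap to smallest pos 72 -> NA
Op 4: route key 39: smallest pos >= 39 is 72 -> NA
Op 5: route key 50: smallest pos >= 50 is 72 -> NA
Op 6: route key 83: none >= 83, wrap to smallest pos 72 -> NA
Final route key 38: smallest pos >= 38 is 72 -> NA

Answer: NA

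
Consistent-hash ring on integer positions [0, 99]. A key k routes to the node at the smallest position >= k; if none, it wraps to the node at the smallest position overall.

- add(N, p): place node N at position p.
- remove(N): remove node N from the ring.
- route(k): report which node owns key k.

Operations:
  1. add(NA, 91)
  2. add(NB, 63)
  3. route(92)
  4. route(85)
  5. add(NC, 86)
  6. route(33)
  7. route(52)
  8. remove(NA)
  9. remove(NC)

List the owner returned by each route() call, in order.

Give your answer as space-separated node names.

Op 1: add NA@91 -> ring=[91:NA]
Op 2: add NB@63 -> ring=[63:NB,91:NA]
Op 3: route key 92: none >= 92, wrap to smallest pos 63 -> NB
Op 4: route key 85: smallest pos >= 85 is 91 -> NA
Op 5: add NC@86 -> ring=[63:NB,86:NC,91:NA]
Op 6: route key 33: smallest pos >= 33 is 63 -> NB
Op 7: route key 52: smallest pos >= 52 is 63 -> NB
Op 8: remove NA -> ring=[63:NB,86:NC]
Op 9: remove NC -> ring=[63:NB]

Answer: NB NA NB NB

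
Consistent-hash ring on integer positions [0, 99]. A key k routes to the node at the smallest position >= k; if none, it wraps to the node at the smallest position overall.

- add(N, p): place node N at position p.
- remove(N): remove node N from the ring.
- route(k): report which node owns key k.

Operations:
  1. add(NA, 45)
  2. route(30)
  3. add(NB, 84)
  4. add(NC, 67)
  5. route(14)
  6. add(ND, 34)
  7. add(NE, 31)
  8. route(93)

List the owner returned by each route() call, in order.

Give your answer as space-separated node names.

Op 1: add NA@45 -> ring=[45:NA]
Op 2: route key 30: smallest pos >= 30 is 45 -> NA
Op 3: add NB@84 -> ring=[45:NA,84:NB]
Op 4: add NC@67 -> ring=[45:NA,67:NC,84:NB]
Op 5: route key 14: smallest pos >= 14 is 45 -> NA
Op 6: add ND@34 -> ring=[34:ND,45:NA,67:NC,84:NB]
Op 7: add NE@31 -> ring=[31:NE,34:ND,45:NA,67:NC,84:NB]
Op 8: route key 93: none >= 93, wrap to smallest pos 31 -> NE

Answer: NA NA NE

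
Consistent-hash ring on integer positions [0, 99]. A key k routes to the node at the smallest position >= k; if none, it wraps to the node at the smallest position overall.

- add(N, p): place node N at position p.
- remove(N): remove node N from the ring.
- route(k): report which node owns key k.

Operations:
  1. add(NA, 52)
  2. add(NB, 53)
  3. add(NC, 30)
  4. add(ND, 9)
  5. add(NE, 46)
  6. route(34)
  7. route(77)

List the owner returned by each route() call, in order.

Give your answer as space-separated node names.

Answer: NE ND

Derivation:
Op 1: add NA@52 -> ring=[52:NA]
Op 2: add NB@53 -> ring=[52:NA,53:NB]
Op 3: add NC@30 -> ring=[30:NC,52:NA,53:NB]
Op 4: add ND@9 -> ring=[9:ND,30:NC,52:NA,53:NB]
Op 5: add NE@46 -> ring=[9:ND,30:NC,46:NE,52:NA,53:NB]
Op 6: route key 34: smallest pos >= 34 is 46 -> NE
Op 7: route key 77: none >= 77, wrap to smallest pos 9 -> ND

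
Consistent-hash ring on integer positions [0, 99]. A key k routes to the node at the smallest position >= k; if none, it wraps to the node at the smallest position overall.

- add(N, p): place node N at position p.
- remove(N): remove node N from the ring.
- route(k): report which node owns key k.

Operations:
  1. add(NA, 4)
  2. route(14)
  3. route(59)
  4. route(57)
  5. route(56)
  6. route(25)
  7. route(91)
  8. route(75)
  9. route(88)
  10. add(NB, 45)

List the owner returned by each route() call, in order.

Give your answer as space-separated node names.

Op 1: add NA@4 -> ring=[4:NA]
Op 2: route key 14: none >= 14, wrap to smallest pos 4 -> NA
Op 3: route key 59: none >= 59, wrap to smallest pos 4 -> NA
Op 4: route key 57: none >= 57, wrap to smallest pos 4 -> NA
Op 5: route key 56: none >= 56, wrap to smallest pos 4 -> NA
Op 6: route key 25: none >= 25, wrap to smallest pos 4 -> NA
Op 7: route key 91: none >= 91, wrap to smallest pos 4 -> NA
Op 8: route key 75: none >= 75, wrap to smallest pos 4 -> NA
Op 9: route key 88: none >= 88, wrap to smallest pos 4 -> NA
Op 10: add NB@45 -> ring=[4:NA,45:NB]

Answer: NA NA NA NA NA NA NA NA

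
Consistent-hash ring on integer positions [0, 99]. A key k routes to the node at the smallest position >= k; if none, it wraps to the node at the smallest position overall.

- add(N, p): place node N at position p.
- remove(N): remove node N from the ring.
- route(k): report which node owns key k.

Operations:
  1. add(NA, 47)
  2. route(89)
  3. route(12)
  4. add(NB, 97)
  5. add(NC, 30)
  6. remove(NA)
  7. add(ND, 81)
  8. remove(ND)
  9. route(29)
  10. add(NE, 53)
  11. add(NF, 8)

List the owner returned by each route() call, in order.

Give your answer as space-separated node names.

Answer: NA NA NC

Derivation:
Op 1: add NA@47 -> ring=[47:NA]
Op 2: route key 89: none >= 89, wrap to smallest pos 47 -> NA
Op 3: route key 12: smallest pos >= 12 is 47 -> NA
Op 4: add NB@97 -> ring=[47:NA,97:NB]
Op 5: add NC@30 -> ring=[30:NC,47:NA,97:NB]
Op 6: remove NA -> ring=[30:NC,97:NB]
Op 7: add ND@81 -> ring=[30:NC,81:ND,97:NB]
Op 8: remove ND -> ring=[30:NC,97:NB]
Op 9: route key 29: smallest pos >= 29 is 30 -> NC
Op 10: add NE@53 -> ring=[30:NC,53:NE,97:NB]
Op 11: add NF@8 -> ring=[8:NF,30:NC,53:NE,97:NB]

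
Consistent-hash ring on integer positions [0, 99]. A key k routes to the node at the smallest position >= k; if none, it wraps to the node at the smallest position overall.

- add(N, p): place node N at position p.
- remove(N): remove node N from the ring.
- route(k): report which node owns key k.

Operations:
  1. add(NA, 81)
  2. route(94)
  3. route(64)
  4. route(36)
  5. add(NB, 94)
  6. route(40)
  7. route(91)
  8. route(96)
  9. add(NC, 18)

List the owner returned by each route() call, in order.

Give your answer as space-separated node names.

Answer: NA NA NA NA NB NA

Derivation:
Op 1: add NA@81 -> ring=[81:NA]
Op 2: route key 94: none >= 94, wrap to smallest pos 81 -> NA
Op 3: route key 64: smallest pos >= 64 is 81 -> NA
Op 4: route key 36: smallest pos >= 36 is 81 -> NA
Op 5: add NB@94 -> ring=[81:NA,94:NB]
Op 6: route key 40: smallest pos >= 40 is 81 -> NA
Op 7: route key 91: smallest pos >= 91 is 94 -> NB
Op 8: route key 96: none >= 96, wrap to smallest pos 81 -> NA
Op 9: add NC@18 -> ring=[18:NC,81:NA,94:NB]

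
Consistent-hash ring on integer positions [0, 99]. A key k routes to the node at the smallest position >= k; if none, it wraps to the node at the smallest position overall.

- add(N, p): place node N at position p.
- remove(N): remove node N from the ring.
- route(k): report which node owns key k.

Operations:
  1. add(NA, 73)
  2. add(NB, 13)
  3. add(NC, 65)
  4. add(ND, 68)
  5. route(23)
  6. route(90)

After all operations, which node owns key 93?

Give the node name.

Answer: NB

Derivation:
Op 1: add NA@73 -> ring=[73:NA]
Op 2: add NB@13 -> ring=[13:NB,73:NA]
Op 3: add NC@65 -> ring=[13:NB,65:NC,73:NA]
Op 4: add ND@68 -> ring=[13:NB,65:NC,68:ND,73:NA]
Op 5: route key 23: smallest pos >= 23 is 65 -> NC
Op 6: route key 90: none >= 90, wrap to smallest pos 13 -> NB
Final route key 93: none >= 93, wrap to smallest pos 13 -> NB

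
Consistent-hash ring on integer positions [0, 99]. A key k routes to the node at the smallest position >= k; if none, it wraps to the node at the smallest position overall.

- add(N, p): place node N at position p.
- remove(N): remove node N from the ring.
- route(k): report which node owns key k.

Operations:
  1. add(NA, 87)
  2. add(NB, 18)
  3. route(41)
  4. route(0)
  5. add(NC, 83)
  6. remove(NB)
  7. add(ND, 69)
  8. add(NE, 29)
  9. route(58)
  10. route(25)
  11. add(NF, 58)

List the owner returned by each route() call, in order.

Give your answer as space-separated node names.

Answer: NA NB ND NE

Derivation:
Op 1: add NA@87 -> ring=[87:NA]
Op 2: add NB@18 -> ring=[18:NB,87:NA]
Op 3: route key 41: smallest pos >= 41 is 87 -> NA
Op 4: route key 0: smallest pos >= 0 is 18 -> NB
Op 5: add NC@83 -> ring=[18:NB,83:NC,87:NA]
Op 6: remove NB -> ring=[83:NC,87:NA]
Op 7: add ND@69 -> ring=[69:ND,83:NC,87:NA]
Op 8: add NE@29 -> ring=[29:NE,69:ND,83:NC,87:NA]
Op 9: route key 58: smallest pos >= 58 is 69 -> ND
Op 10: route key 25: smallest pos >= 25 is 29 -> NE
Op 11: add NF@58 -> ring=[29:NE,58:NF,69:ND,83:NC,87:NA]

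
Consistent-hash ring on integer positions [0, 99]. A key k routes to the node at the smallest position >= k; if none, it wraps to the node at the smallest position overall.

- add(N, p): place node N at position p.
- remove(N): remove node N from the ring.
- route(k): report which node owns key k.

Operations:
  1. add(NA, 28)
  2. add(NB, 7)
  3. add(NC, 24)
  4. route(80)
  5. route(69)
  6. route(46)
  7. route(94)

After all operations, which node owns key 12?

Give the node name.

Op 1: add NA@28 -> ring=[28:NA]
Op 2: add NB@7 -> ring=[7:NB,28:NA]
Op 3: add NC@24 -> ring=[7:NB,24:NC,28:NA]
Op 4: route key 80: none >= 80, wrap to smallest pos 7 -> NB
Op 5: route key 69: none >= 69, wrap to smallest pos 7 -> NB
Op 6: route key 46: none >= 46, wrap to smallest pos 7 -> NB
Op 7: route key 94: none >= 94, wrap to smallest pos 7 -> NB
Final route key 12: smallest pos >= 12 is 24 -> NC

Answer: NC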